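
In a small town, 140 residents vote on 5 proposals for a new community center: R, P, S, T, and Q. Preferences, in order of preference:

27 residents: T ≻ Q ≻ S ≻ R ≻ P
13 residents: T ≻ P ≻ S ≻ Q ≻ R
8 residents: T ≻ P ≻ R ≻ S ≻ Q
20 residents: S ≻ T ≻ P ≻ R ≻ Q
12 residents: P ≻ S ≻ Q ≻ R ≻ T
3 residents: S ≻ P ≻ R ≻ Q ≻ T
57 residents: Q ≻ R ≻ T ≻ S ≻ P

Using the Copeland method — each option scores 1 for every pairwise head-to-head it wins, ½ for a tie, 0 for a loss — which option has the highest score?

Q

R: beats P and T; loses to S and Q → score 2.
P: loses to R, S, T, and Q → score 0.
S: beats R and P; loses to T and Q → score 2.
T: beats P and S; loses to R and Q → score 2.
Q: beats R, P, S, and T → score 4.
Q has the best pairwise record.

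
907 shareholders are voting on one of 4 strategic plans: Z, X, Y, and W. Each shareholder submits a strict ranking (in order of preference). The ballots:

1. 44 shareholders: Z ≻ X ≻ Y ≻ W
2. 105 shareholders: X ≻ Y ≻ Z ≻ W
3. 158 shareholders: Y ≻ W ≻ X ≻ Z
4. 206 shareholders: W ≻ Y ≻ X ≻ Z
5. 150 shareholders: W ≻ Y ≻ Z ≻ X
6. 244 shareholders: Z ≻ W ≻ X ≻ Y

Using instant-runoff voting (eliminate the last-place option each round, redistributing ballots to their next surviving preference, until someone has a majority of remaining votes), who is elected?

W

Round 1: Z 288, X 105, Y 158, W 356. Eliminate X.
Round 2: Z 288, Y 263, W 356. Eliminate Y.
Round 3: Z 393, W 514. W has a majority.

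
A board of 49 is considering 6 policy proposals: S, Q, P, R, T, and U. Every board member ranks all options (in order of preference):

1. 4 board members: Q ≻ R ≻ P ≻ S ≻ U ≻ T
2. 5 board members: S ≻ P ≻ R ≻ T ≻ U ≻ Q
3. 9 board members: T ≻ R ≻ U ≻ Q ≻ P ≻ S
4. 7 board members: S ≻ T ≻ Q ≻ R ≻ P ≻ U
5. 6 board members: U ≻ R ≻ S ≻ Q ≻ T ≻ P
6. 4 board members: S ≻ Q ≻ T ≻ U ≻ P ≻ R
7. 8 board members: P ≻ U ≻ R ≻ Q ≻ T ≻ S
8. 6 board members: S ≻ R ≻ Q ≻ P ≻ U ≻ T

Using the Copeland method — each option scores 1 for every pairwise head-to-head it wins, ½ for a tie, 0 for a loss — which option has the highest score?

S: beats Q, P, T, and U; loses to R → score 4.
Q: beats P and T; loses to S, R, and U → score 2.
P: beats U; loses to S, Q, R, and T → score 1.
R: beats S, Q, P, T, and U → score 5.
T: beats P and U; loses to S, Q, and R → score 2.
U: beats Q; loses to S, P, R, and T → score 1.
R has the best pairwise record.

R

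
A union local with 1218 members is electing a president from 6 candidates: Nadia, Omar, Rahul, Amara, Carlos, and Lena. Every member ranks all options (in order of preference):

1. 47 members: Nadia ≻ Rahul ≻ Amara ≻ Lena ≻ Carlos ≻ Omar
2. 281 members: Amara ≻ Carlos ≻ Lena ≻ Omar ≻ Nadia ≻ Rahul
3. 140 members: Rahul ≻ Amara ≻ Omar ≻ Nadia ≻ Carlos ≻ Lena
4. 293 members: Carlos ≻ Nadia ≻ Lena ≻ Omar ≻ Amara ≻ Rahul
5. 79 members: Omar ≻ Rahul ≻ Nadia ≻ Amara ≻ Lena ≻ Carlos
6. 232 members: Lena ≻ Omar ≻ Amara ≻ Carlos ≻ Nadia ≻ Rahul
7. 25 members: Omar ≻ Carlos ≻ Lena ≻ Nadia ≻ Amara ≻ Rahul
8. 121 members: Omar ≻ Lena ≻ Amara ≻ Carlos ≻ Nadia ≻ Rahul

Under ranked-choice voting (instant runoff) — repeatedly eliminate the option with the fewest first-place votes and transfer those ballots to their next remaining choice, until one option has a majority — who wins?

Lena

Round 1: Nadia 47, Omar 225, Rahul 140, Amara 281, Carlos 293, Lena 232. Eliminate Nadia.
Round 2: Omar 225, Rahul 187, Amara 281, Carlos 293, Lena 232. Eliminate Rahul.
Round 3: Omar 225, Amara 468, Carlos 293, Lena 232. Eliminate Omar.
Round 4: Amara 547, Carlos 318, Lena 353. Eliminate Carlos.
Round 5: Amara 547, Lena 671. Lena has a majority.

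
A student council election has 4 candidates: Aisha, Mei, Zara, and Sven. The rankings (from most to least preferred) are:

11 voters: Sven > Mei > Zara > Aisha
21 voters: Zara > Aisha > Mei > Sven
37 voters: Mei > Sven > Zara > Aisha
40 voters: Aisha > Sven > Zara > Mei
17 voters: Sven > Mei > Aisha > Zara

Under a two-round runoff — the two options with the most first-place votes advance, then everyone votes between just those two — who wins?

Mei

Round 1 first-place votes: Aisha 40, Mei 37, Zara 21, Sven 28.
Aisha and Mei advance.
Runoff: Aisha is preferred to Mei by 61 voters; Mei by 65.
Mei wins the runoff.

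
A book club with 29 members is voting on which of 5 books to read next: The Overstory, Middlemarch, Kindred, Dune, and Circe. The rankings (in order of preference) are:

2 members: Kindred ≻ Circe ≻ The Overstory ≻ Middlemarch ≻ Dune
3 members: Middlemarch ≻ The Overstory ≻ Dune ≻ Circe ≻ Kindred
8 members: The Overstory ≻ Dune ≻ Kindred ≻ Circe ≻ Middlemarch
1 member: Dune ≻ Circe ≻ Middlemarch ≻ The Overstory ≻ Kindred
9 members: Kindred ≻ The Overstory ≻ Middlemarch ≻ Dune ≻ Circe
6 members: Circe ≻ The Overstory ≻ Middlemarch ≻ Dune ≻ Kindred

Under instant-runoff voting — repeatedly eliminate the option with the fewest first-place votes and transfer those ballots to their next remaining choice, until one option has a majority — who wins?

The Overstory

Round 1: The Overstory 8, Middlemarch 3, Kindred 11, Dune 1, Circe 6. Eliminate Dune.
Round 2: The Overstory 8, Middlemarch 3, Kindred 11, Circe 7. Eliminate Middlemarch.
Round 3: The Overstory 11, Kindred 11, Circe 7. Eliminate Circe.
Round 4: The Overstory 18, Kindred 11. The Overstory has a majority.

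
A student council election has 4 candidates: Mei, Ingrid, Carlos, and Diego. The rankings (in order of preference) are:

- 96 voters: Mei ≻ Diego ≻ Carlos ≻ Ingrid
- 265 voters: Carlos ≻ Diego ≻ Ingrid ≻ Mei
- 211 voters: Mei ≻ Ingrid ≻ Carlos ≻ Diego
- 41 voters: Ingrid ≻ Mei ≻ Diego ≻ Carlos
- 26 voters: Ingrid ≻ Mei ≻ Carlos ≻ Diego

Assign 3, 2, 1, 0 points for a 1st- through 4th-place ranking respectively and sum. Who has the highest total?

Carlos

Mei: 96·3 + 265·0 + 211·3 + 41·2 + 26·2 = 1055
Ingrid: 96·0 + 265·1 + 211·2 + 41·3 + 26·3 = 888
Carlos: 96·1 + 265·3 + 211·1 + 41·0 + 26·1 = 1128
Diego: 96·2 + 265·2 + 211·0 + 41·1 + 26·0 = 763
Carlos has the highest Borda score (1128).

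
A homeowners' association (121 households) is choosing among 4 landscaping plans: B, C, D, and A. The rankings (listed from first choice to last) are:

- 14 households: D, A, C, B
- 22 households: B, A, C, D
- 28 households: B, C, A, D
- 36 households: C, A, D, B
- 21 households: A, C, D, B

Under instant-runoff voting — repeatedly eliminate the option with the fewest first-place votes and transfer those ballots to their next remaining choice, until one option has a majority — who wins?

C

Round 1: B 50, C 36, D 14, A 21. Eliminate D.
Round 2: B 50, C 36, A 35. Eliminate A.
Round 3: B 50, C 71. C has a majority.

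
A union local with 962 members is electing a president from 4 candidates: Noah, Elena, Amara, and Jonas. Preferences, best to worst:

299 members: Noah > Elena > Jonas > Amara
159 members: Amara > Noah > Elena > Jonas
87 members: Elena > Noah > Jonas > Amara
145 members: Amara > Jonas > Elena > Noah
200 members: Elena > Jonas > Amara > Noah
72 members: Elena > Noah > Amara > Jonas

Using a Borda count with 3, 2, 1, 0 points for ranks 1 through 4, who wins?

Elena

Noah: 299·3 + 159·2 + 87·2 + 145·0 + 200·0 + 72·2 = 1533
Elena: 299·2 + 159·1 + 87·3 + 145·1 + 200·3 + 72·3 = 1979
Amara: 299·0 + 159·3 + 87·0 + 145·3 + 200·1 + 72·1 = 1184
Jonas: 299·1 + 159·0 + 87·1 + 145·2 + 200·2 + 72·0 = 1076
Elena has the highest Borda score (1979).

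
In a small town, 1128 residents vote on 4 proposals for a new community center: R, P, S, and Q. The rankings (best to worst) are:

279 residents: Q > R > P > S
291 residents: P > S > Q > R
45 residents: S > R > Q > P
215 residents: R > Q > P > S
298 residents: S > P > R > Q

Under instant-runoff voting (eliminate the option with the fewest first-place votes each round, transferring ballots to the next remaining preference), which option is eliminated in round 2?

Round 1: R 215, P 291, S 343, Q 279. Eliminate R.
Round 2: P 291, S 343, Q 494. Eliminate P.

P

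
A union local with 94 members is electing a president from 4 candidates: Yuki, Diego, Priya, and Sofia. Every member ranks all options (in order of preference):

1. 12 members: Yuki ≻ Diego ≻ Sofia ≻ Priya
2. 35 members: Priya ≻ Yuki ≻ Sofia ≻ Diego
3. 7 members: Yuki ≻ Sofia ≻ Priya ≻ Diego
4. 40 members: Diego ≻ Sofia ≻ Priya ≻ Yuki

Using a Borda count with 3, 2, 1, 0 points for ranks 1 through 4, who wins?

Priya

Yuki: 12·3 + 35·2 + 7·3 + 40·0 = 127
Diego: 12·2 + 35·0 + 7·0 + 40·3 = 144
Priya: 12·0 + 35·3 + 7·1 + 40·1 = 152
Sofia: 12·1 + 35·1 + 7·2 + 40·2 = 141
Priya has the highest Borda score (152).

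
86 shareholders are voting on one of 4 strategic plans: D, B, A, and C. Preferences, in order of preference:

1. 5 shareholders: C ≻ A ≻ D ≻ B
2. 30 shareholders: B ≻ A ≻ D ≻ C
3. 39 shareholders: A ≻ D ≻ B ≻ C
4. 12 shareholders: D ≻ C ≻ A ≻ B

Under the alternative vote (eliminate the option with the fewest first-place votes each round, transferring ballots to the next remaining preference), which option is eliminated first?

Round 1: D 12, B 30, A 39, C 5. Eliminate C.

C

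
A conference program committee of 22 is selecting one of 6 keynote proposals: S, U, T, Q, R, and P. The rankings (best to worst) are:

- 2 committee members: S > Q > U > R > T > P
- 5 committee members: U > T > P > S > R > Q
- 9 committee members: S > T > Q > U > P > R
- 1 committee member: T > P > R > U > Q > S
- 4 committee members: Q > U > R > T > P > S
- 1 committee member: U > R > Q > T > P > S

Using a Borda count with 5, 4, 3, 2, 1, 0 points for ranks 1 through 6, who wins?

S: 2·5 + 5·2 + 9·5 + 1·0 + 4·0 + 1·0 = 65
U: 2·3 + 5·5 + 9·2 + 1·2 + 4·4 + 1·5 = 72
T: 2·1 + 5·4 + 9·4 + 1·5 + 4·2 + 1·2 = 73
Q: 2·4 + 5·0 + 9·3 + 1·1 + 4·5 + 1·3 = 59
R: 2·2 + 5·1 + 9·0 + 1·3 + 4·3 + 1·4 = 28
P: 2·0 + 5·3 + 9·1 + 1·4 + 4·1 + 1·1 = 33
T has the highest Borda score (73).

T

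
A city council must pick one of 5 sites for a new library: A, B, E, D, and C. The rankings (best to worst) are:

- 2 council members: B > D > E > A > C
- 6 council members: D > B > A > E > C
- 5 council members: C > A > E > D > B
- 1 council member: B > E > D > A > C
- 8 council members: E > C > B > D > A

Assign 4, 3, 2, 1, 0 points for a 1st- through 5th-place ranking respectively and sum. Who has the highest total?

E

A: 2·1 + 6·2 + 5·3 + 1·1 + 8·0 = 30
B: 2·4 + 6·3 + 5·0 + 1·4 + 8·2 = 46
E: 2·2 + 6·1 + 5·2 + 1·3 + 8·4 = 55
D: 2·3 + 6·4 + 5·1 + 1·2 + 8·1 = 45
C: 2·0 + 6·0 + 5·4 + 1·0 + 8·3 = 44
E has the highest Borda score (55).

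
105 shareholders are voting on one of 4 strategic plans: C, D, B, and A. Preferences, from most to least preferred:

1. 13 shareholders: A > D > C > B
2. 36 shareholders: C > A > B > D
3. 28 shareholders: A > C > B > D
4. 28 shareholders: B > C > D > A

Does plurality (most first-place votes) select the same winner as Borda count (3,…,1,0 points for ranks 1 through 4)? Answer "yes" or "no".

no

Plurality — first-place votes: C 36, D 0, B 28, A 41. Winner: A.
Borda — scores: C 233, D 54, B 148, A 195. Winner: C.
The two methods disagree.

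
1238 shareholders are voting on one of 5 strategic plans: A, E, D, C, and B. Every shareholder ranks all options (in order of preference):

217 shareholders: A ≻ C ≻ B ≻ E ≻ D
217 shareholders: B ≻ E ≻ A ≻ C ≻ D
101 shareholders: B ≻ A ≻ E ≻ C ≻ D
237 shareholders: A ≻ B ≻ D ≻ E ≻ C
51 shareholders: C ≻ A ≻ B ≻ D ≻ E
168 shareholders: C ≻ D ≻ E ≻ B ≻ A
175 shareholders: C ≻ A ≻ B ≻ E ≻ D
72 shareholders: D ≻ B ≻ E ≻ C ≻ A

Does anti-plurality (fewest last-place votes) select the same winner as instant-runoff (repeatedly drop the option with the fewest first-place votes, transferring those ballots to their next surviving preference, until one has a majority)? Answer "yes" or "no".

Anti-plurality — last-place votes: A 240, E 51, D 710, C 237, B 0. Winner: B.
Instant-runoff — R1 A 454, E 0, D 72, C 394, B 318 (E out); R2 A 454, D 72, C 394, B 318 (D out); R3 A 454, C 394, B 390 (B out); R4 A 772, C 466 (A winner). Winner: A.
The two methods disagree.

no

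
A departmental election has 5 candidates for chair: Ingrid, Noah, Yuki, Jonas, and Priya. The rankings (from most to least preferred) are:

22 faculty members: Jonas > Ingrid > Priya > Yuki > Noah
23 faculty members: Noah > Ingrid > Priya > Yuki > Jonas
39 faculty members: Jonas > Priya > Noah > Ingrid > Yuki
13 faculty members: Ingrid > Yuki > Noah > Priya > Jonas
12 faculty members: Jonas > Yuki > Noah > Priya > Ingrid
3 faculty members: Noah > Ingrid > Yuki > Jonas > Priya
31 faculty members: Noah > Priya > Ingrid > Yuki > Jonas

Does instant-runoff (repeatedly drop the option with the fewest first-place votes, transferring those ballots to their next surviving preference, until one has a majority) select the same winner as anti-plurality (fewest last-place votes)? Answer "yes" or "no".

no

Instant-runoff — R1 Ingrid 13, Noah 57, Yuki 0, Jonas 73, Priya 0 (Jonas winner). Winner: Jonas.
Anti-plurality — last-place votes: Ingrid 12, Noah 22, Yuki 39, Jonas 67, Priya 3. Winner: Priya.
The two methods disagree.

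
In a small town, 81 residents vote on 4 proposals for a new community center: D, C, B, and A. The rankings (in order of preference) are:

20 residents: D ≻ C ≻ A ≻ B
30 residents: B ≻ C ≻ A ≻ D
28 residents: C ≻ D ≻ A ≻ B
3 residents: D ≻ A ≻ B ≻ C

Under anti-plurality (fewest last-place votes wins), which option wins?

A

Last-place votes: D 30, C 3, B 48, A 0.
A is ranked last by the fewest voters, so A wins.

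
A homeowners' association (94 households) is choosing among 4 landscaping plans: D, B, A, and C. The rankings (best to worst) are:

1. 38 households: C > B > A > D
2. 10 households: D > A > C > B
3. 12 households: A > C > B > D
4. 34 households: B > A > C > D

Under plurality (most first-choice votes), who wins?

First-place votes: D 10, B 34, A 12, C 38.
C has the most first-place votes.

C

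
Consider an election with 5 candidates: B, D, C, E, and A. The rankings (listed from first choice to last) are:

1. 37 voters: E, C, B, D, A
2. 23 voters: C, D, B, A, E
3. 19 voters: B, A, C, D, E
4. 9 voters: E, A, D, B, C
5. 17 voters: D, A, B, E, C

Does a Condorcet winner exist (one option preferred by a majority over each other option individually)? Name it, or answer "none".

none

Checking pairwise contests:
C beats B 60–45.
B beats D 56–49.
E beats C 63–42.
B beats E 59–46.
B beats A 79–26.
Every option loses at least one head-to-head, so there is no Condorcet winner.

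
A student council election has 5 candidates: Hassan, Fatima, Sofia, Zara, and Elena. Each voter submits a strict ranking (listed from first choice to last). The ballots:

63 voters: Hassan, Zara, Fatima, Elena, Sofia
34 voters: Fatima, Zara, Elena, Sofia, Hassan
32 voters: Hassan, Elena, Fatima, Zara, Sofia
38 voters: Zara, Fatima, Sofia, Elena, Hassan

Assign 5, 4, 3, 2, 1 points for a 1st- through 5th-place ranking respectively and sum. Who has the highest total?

Hassan: 63·5 + 34·1 + 32·5 + 38·1 = 547
Fatima: 63·3 + 34·5 + 32·3 + 38·4 = 607
Sofia: 63·1 + 34·2 + 32·1 + 38·3 = 277
Zara: 63·4 + 34·4 + 32·2 + 38·5 = 642
Elena: 63·2 + 34·3 + 32·4 + 38·2 = 432
Zara has the highest Borda score (642).

Zara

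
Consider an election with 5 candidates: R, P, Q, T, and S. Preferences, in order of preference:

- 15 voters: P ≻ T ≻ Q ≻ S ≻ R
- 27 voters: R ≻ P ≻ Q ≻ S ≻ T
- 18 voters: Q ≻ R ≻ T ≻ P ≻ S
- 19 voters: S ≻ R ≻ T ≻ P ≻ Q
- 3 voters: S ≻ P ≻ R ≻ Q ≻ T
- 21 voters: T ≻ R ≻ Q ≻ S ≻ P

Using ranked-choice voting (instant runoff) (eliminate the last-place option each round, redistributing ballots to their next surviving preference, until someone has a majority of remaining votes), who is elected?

Round 1: R 27, P 15, Q 18, T 21, S 22. Eliminate P.
Round 2: R 27, Q 18, T 36, S 22. Eliminate Q.
Round 3: R 45, T 36, S 22. Eliminate S.
Round 4: R 67, T 36. R has a majority.

R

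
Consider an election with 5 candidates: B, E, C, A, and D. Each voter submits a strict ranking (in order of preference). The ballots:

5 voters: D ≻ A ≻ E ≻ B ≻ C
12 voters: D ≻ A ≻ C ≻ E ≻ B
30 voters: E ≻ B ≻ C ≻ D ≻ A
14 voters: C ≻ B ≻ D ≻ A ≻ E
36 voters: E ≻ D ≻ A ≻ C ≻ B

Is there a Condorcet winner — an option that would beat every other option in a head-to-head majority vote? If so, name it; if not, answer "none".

E

E vs B: 83–14 for E.
E vs C: 71–26 for E.
E vs A: 66–31 for E.
E vs D: 66–31 for E.
E beats every other option head-to-head.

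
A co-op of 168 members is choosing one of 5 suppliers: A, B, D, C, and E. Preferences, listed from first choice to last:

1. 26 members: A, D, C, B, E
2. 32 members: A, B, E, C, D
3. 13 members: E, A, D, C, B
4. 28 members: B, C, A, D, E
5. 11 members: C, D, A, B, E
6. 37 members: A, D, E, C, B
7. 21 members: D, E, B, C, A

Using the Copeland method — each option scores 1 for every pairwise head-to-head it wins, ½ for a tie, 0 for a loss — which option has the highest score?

A

A: beats B, D, C, and E → score 4.
B: beats E; loses to A, D, and C → score 1.
D: beats B, C, and E; loses to A → score 3.
C: beats B; loses to A, D, and E → score 1.
E: beats C; loses to A, B, and D → score 1.
A has the best pairwise record.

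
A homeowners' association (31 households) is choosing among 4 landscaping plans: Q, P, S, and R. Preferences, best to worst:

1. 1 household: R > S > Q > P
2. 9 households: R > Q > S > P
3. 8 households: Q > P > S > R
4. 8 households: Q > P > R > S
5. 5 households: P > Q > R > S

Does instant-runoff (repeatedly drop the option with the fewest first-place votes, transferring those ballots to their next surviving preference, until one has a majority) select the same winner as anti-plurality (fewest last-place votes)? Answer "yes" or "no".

Instant-runoff — R1 Q 16, P 5, S 0, R 10 (Q winner). Winner: Q.
Anti-plurality — last-place votes: Q 0, P 10, S 13, R 8. Winner: Q.
The two methods agree.

yes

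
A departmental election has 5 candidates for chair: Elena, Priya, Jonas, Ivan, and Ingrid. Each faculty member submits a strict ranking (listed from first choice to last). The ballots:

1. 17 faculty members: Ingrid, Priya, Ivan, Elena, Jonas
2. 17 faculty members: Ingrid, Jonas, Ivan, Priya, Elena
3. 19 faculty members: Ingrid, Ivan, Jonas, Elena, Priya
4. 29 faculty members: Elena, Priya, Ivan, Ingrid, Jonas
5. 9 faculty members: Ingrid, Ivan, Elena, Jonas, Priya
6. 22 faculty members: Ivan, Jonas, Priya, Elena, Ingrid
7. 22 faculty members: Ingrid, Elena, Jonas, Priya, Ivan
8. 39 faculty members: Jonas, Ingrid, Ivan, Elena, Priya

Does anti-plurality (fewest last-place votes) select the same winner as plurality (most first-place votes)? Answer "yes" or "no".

Anti-plurality — last-place votes: Elena 17, Priya 67, Jonas 46, Ivan 22, Ingrid 22. Winner: Elena.
Plurality — first-place votes: Elena 29, Priya 0, Jonas 39, Ivan 22, Ingrid 84. Winner: Ingrid.
The two methods disagree.

no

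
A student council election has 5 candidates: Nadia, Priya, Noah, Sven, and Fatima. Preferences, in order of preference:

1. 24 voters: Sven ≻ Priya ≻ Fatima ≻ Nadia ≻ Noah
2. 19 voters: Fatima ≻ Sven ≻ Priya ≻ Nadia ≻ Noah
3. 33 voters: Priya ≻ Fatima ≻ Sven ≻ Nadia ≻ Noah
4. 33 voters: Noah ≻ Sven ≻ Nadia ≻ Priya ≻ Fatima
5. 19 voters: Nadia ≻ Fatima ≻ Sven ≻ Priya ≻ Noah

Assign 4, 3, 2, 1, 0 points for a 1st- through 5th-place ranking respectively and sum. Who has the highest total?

Sven

Nadia: 24·1 + 19·1 + 33·1 + 33·2 + 19·4 = 218
Priya: 24·3 + 19·2 + 33·4 + 33·1 + 19·1 = 294
Noah: 24·0 + 19·0 + 33·0 + 33·4 + 19·0 = 132
Sven: 24·4 + 19·3 + 33·2 + 33·3 + 19·2 = 356
Fatima: 24·2 + 19·4 + 33·3 + 33·0 + 19·3 = 280
Sven has the highest Borda score (356).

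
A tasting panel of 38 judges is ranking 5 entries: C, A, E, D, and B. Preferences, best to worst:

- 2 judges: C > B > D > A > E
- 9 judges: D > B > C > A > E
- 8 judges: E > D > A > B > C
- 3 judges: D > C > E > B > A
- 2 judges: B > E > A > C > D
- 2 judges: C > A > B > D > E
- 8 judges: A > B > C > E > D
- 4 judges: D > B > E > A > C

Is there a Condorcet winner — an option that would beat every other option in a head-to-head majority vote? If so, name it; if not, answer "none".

D

D vs C: 24–14 for D.
D vs A: 26–12 for D.
D vs E: 20–18 for D.
D vs B: 24–14 for D.
D beats every other option head-to-head.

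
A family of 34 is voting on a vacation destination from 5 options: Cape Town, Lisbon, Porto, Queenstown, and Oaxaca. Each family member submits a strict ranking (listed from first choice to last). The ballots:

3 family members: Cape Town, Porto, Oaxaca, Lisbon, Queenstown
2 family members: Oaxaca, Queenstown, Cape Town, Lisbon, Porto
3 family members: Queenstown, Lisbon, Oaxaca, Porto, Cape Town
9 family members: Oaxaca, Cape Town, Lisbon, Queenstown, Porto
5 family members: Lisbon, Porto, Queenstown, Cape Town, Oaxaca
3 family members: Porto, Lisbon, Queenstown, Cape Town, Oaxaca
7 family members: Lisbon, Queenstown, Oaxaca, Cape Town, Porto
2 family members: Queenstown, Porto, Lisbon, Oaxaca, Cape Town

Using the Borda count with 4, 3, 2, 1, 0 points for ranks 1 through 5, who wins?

Lisbon

Cape Town: 3·4 + 2·2 + 3·0 + 9·3 + 5·1 + 3·1 + 7·1 + 2·0 = 58
Lisbon: 3·1 + 2·1 + 3·3 + 9·2 + 5·4 + 3·3 + 7·4 + 2·2 = 93
Porto: 3·3 + 2·0 + 3·1 + 9·0 + 5·3 + 3·4 + 7·0 + 2·3 = 45
Queenstown: 3·0 + 2·3 + 3·4 + 9·1 + 5·2 + 3·2 + 7·3 + 2·4 = 72
Oaxaca: 3·2 + 2·4 + 3·2 + 9·4 + 5·0 + 3·0 + 7·2 + 2·1 = 72
Lisbon has the highest Borda score (93).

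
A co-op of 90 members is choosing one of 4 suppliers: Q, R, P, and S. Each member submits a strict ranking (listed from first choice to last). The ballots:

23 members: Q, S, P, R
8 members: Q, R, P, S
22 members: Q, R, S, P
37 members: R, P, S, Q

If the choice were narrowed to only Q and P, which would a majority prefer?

Voters preferring Q to P: 53; preferring P to Q: 37.
Q wins the head-to-head.

Q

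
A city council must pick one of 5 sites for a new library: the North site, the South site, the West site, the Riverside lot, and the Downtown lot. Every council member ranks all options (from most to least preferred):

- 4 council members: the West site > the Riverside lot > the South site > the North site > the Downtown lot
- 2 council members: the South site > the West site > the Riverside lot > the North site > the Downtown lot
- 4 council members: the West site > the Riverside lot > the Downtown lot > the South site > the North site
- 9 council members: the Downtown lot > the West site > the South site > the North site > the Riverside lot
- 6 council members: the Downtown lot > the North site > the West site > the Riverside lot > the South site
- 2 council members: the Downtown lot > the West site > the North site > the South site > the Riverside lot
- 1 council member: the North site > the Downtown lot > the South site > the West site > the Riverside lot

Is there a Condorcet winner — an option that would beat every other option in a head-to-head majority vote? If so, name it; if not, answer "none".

the Downtown lot vs the North site: 21–7 for the Downtown lot.
the Downtown lot vs the South site: 22–6 for the Downtown lot.
the Downtown lot vs the West site: 18–10 for the Downtown lot.
the Downtown lot vs the Riverside lot: 18–10 for the Downtown lot.
the Downtown lot beats every other option head-to-head.

the Downtown lot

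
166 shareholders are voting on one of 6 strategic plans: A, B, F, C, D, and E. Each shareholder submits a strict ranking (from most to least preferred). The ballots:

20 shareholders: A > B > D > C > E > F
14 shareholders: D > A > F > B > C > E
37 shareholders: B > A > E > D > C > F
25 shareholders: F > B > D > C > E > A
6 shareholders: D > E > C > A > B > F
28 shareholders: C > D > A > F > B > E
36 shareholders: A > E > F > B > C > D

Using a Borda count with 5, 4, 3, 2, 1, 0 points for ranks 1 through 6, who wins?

A

A: 20·5 + 14·4 + 37·4 + 25·0 + 6·2 + 28·3 + 36·5 = 580
B: 20·4 + 14·2 + 37·5 + 25·4 + 6·1 + 28·1 + 36·2 = 499
F: 20·0 + 14·3 + 37·0 + 25·5 + 6·0 + 28·2 + 36·3 = 331
C: 20·2 + 14·1 + 37·1 + 25·2 + 6·3 + 28·5 + 36·1 = 335
D: 20·3 + 14·5 + 37·2 + 25·3 + 6·5 + 28·4 + 36·0 = 421
E: 20·1 + 14·0 + 37·3 + 25·1 + 6·4 + 28·0 + 36·4 = 324
A has the highest Borda score (580).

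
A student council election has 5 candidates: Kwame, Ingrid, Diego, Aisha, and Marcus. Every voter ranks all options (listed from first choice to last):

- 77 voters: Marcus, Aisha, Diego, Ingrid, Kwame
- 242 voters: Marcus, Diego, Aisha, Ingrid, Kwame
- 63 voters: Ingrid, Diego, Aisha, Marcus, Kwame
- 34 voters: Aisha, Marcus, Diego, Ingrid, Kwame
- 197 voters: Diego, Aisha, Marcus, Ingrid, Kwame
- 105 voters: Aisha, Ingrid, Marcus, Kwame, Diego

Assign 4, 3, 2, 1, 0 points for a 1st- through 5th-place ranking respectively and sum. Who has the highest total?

Marcus

Kwame: 77·0 + 242·0 + 63·0 + 34·0 + 197·0 + 105·1 = 105
Ingrid: 77·1 + 242·1 + 63·4 + 34·1 + 197·1 + 105·3 = 1117
Diego: 77·2 + 242·3 + 63·3 + 34·2 + 197·4 + 105·0 = 1925
Aisha: 77·3 + 242·2 + 63·2 + 34·4 + 197·3 + 105·4 = 1988
Marcus: 77·4 + 242·4 + 63·1 + 34·3 + 197·2 + 105·2 = 2045
Marcus has the highest Borda score (2045).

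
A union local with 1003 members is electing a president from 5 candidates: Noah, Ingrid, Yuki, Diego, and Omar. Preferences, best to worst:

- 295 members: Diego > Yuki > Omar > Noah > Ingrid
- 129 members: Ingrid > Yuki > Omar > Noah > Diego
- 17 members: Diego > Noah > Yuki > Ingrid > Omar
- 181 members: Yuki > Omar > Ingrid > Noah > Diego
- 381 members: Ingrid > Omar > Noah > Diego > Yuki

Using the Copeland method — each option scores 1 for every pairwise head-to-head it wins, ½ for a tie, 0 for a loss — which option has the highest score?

Noah: beats Diego; loses to Ingrid, Yuki, and Omar → score 1.
Ingrid: beats Noah, Yuki, Diego, and Omar → score 4.
Yuki: beats Noah and Omar; loses to Ingrid and Diego → score 2.
Diego: beats Yuki; loses to Noah, Ingrid, and Omar → score 1.
Omar: beats Noah and Diego; loses to Ingrid and Yuki → score 2.
Ingrid has the best pairwise record.

Ingrid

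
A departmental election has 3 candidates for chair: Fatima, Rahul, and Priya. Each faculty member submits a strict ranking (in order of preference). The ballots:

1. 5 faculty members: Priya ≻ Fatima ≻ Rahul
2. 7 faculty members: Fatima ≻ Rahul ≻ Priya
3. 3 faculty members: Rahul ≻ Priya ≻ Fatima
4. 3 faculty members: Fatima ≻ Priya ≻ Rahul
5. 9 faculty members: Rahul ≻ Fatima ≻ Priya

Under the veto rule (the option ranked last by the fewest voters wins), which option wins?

Last-place votes: Fatima 3, Rahul 8, Priya 16.
Fatima is ranked last by the fewest voters, so Fatima wins.

Fatima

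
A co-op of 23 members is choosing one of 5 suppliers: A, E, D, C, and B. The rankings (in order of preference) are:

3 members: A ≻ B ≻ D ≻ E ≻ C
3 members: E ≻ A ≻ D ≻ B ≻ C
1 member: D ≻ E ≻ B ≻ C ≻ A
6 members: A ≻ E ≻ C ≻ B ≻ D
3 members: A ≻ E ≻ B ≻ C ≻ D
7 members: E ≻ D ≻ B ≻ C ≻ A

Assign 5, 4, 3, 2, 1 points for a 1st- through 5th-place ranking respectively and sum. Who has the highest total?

A: 3·5 + 3·4 + 1·1 + 6·5 + 3·5 + 7·1 = 80
E: 3·2 + 3·5 + 1·4 + 6·4 + 3·4 + 7·5 = 96
D: 3·3 + 3·3 + 1·5 + 6·1 + 3·1 + 7·4 = 60
C: 3·1 + 3·1 + 1·2 + 6·3 + 3·2 + 7·2 = 46
B: 3·4 + 3·2 + 1·3 + 6·2 + 3·3 + 7·3 = 63
E has the highest Borda score (96).

E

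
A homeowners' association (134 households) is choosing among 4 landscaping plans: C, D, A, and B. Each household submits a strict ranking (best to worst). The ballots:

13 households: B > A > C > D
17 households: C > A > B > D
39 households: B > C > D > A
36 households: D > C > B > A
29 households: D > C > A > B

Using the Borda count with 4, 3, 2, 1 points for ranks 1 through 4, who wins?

C

C: 13·2 + 17·4 + 39·3 + 36·3 + 29·3 = 406
D: 13·1 + 17·1 + 39·2 + 36·4 + 29·4 = 368
A: 13·3 + 17·3 + 39·1 + 36·1 + 29·2 = 223
B: 13·4 + 17·2 + 39·4 + 36·2 + 29·1 = 343
C has the highest Borda score (406).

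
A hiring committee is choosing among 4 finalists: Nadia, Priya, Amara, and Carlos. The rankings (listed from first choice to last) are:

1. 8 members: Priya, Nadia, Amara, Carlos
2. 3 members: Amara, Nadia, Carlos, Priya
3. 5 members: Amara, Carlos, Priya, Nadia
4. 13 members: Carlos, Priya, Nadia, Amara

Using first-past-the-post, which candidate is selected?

First-place votes: Nadia 0, Priya 8, Amara 8, Carlos 13.
Carlos has the most first-place votes.

Carlos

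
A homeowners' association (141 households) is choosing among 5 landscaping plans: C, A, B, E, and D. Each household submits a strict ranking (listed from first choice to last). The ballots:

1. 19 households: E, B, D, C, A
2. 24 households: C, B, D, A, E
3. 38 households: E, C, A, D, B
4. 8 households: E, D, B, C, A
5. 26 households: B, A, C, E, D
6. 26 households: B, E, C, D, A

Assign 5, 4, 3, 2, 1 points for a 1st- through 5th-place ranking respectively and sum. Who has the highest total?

C: 19·2 + 24·5 + 38·4 + 8·2 + 26·3 + 26·3 = 482
A: 19·1 + 24·2 + 38·3 + 8·1 + 26·4 + 26·1 = 319
B: 19·4 + 24·4 + 38·1 + 8·3 + 26·5 + 26·5 = 494
E: 19·5 + 24·1 + 38·5 + 8·5 + 26·2 + 26·4 = 505
D: 19·3 + 24·3 + 38·2 + 8·4 + 26·1 + 26·2 = 315
E has the highest Borda score (505).

E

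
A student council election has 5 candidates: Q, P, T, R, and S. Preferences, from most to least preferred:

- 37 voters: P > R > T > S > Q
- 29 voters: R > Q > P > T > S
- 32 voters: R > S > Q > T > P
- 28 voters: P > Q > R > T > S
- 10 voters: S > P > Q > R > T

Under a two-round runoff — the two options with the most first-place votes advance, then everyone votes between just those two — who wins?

Round 1 first-place votes: Q 0, P 65, T 0, R 61, S 10.
P and R advance.
Runoff: P is preferred to R by 75 voters; R by 61.
P wins the runoff.

P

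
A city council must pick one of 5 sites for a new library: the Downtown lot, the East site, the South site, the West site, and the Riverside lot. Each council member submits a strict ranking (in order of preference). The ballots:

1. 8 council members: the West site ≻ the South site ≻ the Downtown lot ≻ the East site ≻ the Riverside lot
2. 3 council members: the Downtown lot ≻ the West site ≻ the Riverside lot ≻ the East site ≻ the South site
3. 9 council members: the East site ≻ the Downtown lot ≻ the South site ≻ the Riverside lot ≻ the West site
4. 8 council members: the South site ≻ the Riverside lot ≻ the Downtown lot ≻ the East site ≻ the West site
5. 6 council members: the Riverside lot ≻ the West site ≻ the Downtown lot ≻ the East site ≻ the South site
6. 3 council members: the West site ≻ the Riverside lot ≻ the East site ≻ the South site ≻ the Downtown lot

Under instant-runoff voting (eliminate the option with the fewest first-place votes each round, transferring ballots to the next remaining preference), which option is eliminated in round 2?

Round 1: the Downtown lot 3, the East site 9, the South site 8, the West site 11, the Riverside lot 6. Eliminate the Downtown lot.
Round 2: the East site 9, the South site 8, the West site 14, the Riverside lot 6. Eliminate the Riverside lot.

the Riverside lot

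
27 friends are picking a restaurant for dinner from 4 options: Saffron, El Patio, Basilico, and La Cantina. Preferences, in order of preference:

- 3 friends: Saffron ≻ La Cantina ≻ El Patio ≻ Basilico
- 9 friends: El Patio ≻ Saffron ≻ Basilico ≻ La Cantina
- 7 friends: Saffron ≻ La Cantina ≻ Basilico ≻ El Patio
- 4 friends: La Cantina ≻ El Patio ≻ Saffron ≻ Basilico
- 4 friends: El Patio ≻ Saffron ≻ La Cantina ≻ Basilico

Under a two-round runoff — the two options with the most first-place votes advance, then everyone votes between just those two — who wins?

Round 1 first-place votes: Saffron 10, El Patio 13, Basilico 0, La Cantina 4.
El Patio and Saffron advance.
Runoff: El Patio is preferred to Saffron by 17 voters; Saffron by 10.
El Patio wins the runoff.

El Patio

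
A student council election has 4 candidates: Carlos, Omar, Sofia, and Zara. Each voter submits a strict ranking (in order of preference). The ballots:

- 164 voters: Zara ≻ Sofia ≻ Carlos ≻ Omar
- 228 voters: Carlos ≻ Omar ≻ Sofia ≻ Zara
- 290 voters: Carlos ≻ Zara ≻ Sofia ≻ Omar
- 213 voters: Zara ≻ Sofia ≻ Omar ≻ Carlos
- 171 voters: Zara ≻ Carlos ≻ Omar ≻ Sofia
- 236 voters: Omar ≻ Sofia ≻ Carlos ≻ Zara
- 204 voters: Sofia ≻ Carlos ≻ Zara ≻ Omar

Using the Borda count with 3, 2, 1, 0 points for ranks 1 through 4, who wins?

Carlos: 164·1 + 228·3 + 290·3 + 213·0 + 171·2 + 236·1 + 204·2 = 2704
Omar: 164·0 + 228·2 + 290·0 + 213·1 + 171·1 + 236·3 + 204·0 = 1548
Sofia: 164·2 + 228·1 + 290·1 + 213·2 + 171·0 + 236·2 + 204·3 = 2356
Zara: 164·3 + 228·0 + 290·2 + 213·3 + 171·3 + 236·0 + 204·1 = 2428
Carlos has the highest Borda score (2704).

Carlos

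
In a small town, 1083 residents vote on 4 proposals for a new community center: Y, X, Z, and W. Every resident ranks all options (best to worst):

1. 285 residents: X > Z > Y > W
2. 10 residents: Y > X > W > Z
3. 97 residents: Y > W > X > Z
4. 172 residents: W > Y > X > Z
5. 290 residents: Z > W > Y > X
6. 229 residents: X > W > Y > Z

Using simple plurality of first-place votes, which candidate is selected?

X

First-place votes: Y 107, X 514, Z 290, W 172.
X has the most first-place votes.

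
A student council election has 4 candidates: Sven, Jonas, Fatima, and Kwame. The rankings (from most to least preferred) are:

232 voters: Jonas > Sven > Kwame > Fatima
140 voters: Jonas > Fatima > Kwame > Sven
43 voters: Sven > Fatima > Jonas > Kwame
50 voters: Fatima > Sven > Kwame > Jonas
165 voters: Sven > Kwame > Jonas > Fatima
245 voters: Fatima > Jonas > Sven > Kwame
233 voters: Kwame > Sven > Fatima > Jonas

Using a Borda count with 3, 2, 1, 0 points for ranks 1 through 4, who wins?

Sven: 232·2 + 140·0 + 43·3 + 50·2 + 165·3 + 245·1 + 233·2 = 1899
Jonas: 232·3 + 140·3 + 43·1 + 50·0 + 165·1 + 245·2 + 233·0 = 1814
Fatima: 232·0 + 140·2 + 43·2 + 50·3 + 165·0 + 245·3 + 233·1 = 1484
Kwame: 232·1 + 140·1 + 43·0 + 50·1 + 165·2 + 245·0 + 233·3 = 1451
Sven has the highest Borda score (1899).

Sven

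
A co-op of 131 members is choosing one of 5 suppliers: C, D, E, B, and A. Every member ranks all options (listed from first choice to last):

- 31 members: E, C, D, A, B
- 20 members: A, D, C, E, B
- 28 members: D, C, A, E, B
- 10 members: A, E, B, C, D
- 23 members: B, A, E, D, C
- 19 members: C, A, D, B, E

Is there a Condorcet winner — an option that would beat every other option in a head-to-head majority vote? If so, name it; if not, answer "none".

Checking pairwise contests:
D beats C 71–60.
A beats D 72–59.
C beats E 67–64.
C beats B 98–33.
C beats A 78–53.
Every option loses at least one head-to-head, so there is no Condorcet winner.

none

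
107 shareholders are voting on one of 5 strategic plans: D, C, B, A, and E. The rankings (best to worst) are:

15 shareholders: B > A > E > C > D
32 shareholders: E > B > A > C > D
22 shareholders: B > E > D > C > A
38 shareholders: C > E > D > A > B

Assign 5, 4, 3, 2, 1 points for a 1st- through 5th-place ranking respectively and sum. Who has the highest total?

E

D: 15·1 + 32·1 + 22·3 + 38·3 = 227
C: 15·2 + 32·2 + 22·2 + 38·5 = 328
B: 15·5 + 32·4 + 22·5 + 38·1 = 351
A: 15·4 + 32·3 + 22·1 + 38·2 = 254
E: 15·3 + 32·5 + 22·4 + 38·4 = 445
E has the highest Borda score (445).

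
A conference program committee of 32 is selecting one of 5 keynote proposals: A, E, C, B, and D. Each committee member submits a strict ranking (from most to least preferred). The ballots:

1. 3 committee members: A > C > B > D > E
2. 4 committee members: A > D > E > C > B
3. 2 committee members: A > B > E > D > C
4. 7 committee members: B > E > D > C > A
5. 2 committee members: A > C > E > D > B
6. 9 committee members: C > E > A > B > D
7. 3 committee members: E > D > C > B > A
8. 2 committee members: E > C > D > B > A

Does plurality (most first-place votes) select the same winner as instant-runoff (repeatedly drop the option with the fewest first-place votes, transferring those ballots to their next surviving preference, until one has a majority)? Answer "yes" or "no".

no

Plurality — first-place votes: A 11, E 5, C 9, B 7, D 0. Winner: A.
Instant-runoff — R1 A 11, E 5, C 9, B 7, D 0 (D out); R2 A 11, E 5, C 9, B 7 (E out); R3 A 11, C 14, B 7 (B out); R4 A 11, C 21 (C winner). Winner: C.
The two methods disagree.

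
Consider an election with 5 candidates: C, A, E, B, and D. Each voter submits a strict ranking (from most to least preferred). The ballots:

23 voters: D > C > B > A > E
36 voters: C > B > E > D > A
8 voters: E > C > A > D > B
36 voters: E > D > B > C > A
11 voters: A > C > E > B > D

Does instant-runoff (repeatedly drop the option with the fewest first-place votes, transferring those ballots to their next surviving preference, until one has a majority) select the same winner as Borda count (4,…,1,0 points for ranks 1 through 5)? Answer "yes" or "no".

yes

Instant-runoff — R1 C 36, A 11, E 44, B 0, D 23 (B out); R2 C 36, A 11, E 44, D 23 (A out); R3 C 47, E 44, D 23 (D out); R4 C 70, E 44 (C winner). Winner: C.
Borda — scores: C 306, A 83, E 270, B 237, D 244. Winner: C.
The two methods agree.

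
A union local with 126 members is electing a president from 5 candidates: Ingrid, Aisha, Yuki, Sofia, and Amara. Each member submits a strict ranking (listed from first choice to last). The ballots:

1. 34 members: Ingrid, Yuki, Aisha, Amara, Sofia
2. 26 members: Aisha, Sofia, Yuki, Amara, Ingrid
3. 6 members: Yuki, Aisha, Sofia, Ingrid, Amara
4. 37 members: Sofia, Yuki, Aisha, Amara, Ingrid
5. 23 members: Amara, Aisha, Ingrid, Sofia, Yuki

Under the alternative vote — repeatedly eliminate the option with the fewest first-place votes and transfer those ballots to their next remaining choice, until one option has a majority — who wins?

Round 1: Ingrid 34, Aisha 26, Yuki 6, Sofia 37, Amara 23. Eliminate Yuki.
Round 2: Ingrid 34, Aisha 32, Sofia 37, Amara 23. Eliminate Amara.
Round 3: Ingrid 34, Aisha 55, Sofia 37. Eliminate Ingrid.
Round 4: Aisha 89, Sofia 37. Aisha has a majority.

Aisha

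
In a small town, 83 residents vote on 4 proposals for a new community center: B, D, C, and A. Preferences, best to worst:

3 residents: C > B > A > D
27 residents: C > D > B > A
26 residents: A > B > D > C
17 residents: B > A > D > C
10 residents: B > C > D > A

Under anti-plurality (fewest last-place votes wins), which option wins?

B

Last-place votes: B 0, D 3, C 43, A 37.
B is ranked last by the fewest voters, so B wins.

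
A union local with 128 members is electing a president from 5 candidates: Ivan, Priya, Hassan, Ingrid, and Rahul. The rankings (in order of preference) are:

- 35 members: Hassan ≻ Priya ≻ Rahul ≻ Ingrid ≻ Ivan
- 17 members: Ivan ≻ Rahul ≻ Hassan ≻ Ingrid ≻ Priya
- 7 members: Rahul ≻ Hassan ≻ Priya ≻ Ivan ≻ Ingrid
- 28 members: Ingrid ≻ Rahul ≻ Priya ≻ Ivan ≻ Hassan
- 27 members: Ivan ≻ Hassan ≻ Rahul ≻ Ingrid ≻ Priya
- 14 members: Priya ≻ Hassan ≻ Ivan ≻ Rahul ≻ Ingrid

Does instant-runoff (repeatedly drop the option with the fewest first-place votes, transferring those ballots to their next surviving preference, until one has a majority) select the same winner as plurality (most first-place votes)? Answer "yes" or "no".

Instant-runoff — R1 Ivan 44, Priya 14, Hassan 35, Ingrid 28, Rahul 7 (Rahul out); R2 Ivan 44, Priya 14, Hassan 42, Ingrid 28 (Priya out); R3 Ivan 44, Hassan 56, Ingrid 28 (Ingrid out); R4 Ivan 72, Hassan 56 (Ivan winner). Winner: Ivan.
Plurality — first-place votes: Ivan 44, Priya 14, Hassan 35, Ingrid 28, Rahul 7. Winner: Ivan.
The two methods agree.

yes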